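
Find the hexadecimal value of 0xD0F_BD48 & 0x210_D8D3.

AND each hex digit independently (no carries):
  D&2=0, 0&1=0, F&0=0, B&D=9, D&8=8, 4&D=4, 8&3=0

0x0009840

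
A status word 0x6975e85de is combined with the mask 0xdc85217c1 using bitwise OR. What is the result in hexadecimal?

OR each hex digit independently (no carries):
  6|d=f, 9|c=d, 7|8=f, 5|5=5, e|2=e, 8|1=9, 5|7=7, d|c=d, e|1=f

0xfdf5e97df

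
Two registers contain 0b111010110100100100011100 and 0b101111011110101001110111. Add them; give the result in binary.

0b1101010010011001110010011

Add column by column in base 2, right to left:
  0+1 = 1
  0+1 = 1
  1+1 = 0 carry 1
  1+0+1 = 0 carry 1
  1+1+1 = 1 carry 1
  0+1+1 = 0 carry 1
  0+1+1 = 0 carry 1
  0+0+1 = 1
  1+0 = 1
  0+1 = 1
  0+0 = 0
  1+1 = 0 carry 1
  0+0+1 = 1
  0+1 = 1
  1+1 = 0 carry 1
  0+1+1 = 0 carry 1
  1+1+1 = 1 carry 1
  1+0+1 = 0 carry 1
  0+1+1 = 0 carry 1
  1+1+1 = 1 carry 1
  0+1+1 = 0 carry 1
  1+1+1 = 1 carry 1
  1+0+1 = 0 carry 1
  1+1+1 = 1 carry 1
  final carry 1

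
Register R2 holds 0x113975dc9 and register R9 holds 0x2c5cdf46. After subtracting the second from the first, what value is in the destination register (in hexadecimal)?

0xe73a7e83

Subtract column by column in base 16:
  9-6 → 3
  c-4 → 8
  d-f → e (borrow)
  5-d-1 → 7 (borrow)
  7-c-1 → a (borrow)
  9-5-1 → 3
  3-c → 7 (borrow)
  1-2-1 → e (borrow)
  1-0-1 → 0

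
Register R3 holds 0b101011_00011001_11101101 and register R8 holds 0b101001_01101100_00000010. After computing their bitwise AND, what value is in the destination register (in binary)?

0b1010010000100000000000

AND bit by bit (1 only where both bits are 1):
  1010110001100111101101
& 1010010110110000000010
= 1010010000100000000000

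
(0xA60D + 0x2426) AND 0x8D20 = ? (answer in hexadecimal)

Add column by column in base 16, right to left:
  D+6 = 3 carry 1
  0+2+1 = 3
  6+4 = A
  A+2 = C
Sum = 0xCA33; now AND with 0x8D20:
  C&8=8, A&D=8, 3&2=2, 3&0=0

0x8820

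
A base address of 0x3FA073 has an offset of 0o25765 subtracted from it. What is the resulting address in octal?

0x3FA073 = 0o17720163 in octal.
Subtract column by column in base 8:
  3-5 → 6 (borrow)
  6-6-1 → 7 (borrow)
  1-7-1 → 1 (borrow)
  0-5-1 → 2 (borrow)
  2-2-1 → 7 (borrow)
  7-0-1 → 6
  7-0 → 7
  1-0 → 1

0o17672176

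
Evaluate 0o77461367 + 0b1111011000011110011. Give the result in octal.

0b1111011000011110011 = 0o1730363 in octal.
Add column by column in base 8, right to left:
  7+3 = 2 carry 1
  6+6+1 = 5 carry 1
  3+3+1 = 7
  1+0 = 1
  6+3 = 1 carry 1
  4+7+1 = 4 carry 1
  7+1+1 = 1 carry 1
  7+0+1 = 0 carry 1
  final carry 1

0o101411752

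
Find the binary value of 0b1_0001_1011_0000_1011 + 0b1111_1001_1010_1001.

Add column by column in base 2, right to left:
  1+1 = 0 carry 1
  1+0+1 = 0 carry 1
  0+0+1 = 1
  1+1 = 0 carry 1
  0+0+1 = 1
  0+1 = 1
  0+0 = 0
  0+1 = 1
  1+1 = 0 carry 1
  1+0+1 = 0 carry 1
  0+0+1 = 1
  1+1 = 0 carry 1
  1+1+1 = 1 carry 1
  0+1+1 = 0 carry 1
  0+1+1 = 0 carry 1
  0+1+1 = 0 carry 1
  1+0+1 = 0 carry 1
  final carry 1

0b100001010010110100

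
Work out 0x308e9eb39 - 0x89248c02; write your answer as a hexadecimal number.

0x27fc55f37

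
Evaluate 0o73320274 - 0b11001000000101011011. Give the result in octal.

0b11001000000101011011 = 0o3100533 in octal.
Subtract column by column in base 8:
  4-3 → 1
  7-3 → 4
  2-5 → 5 (borrow)
  0-0-1 → 7 (borrow)
  2-0-1 → 1
  3-1 → 2
  3-3 → 0
  7-0 → 7

0o70217541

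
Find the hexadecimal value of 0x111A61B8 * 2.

0x2234C370

Multiply each base-16 digit by 2, carrying:
  8×2 = 16 → write 0 carry 1
  B×2+1 = 23 → write 7 carry 1
  1×2+1 = 3 → write 3
  6×2 = 12 → write C
  A×2 = 20 → write 4 carry 1
  1×2+1 = 3 → write 3
  1×2 = 2 → write 2
  1×2 = 2 → write 2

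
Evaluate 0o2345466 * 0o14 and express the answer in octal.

Multiply each base-8 digit by 12, carrying:
  6×12 = 72 → write 0 carry 9
  6×12+9 = 81 → write 1 carry 10
  4×12+10 = 58 → write 2 carry 7
  5×12+7 = 67 → write 3 carry 8
  4×12+8 = 56 → write 0 carry 7
  3×12+7 = 43 → write 3 carry 5
  2×12+5 = 29 → write 5 carry 3
  remaining carry: 3

0o35303210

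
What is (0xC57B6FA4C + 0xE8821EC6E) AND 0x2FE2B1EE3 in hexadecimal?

0x2DE0806A2

Add column by column in base 16, right to left:
  C+E = A carry 1
  4+6+1 = B
  A+C = 6 carry 1
  F+E+1 = E carry 1
  6+1+1 = 8
  B+2 = D
  7+8 = F
  5+8 = D
  C+E = A carry 1
  final carry 1
Sum = 0x1ADFD8E6BA; now AND with 0x2FE2B1EE3:
  1&0=0, A&2=2, D&F=D, F&E=E, D&2=0, 8&B=8, E&1=0, 6&E=6, B&E=A, A&3=2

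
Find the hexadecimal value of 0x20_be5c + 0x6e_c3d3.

0x8f822f

Add column by column in base 16, right to left:
  c+3 = f
  5+d = 2 carry 1
  e+3+1 = 2 carry 1
  b+c+1 = 8 carry 1
  0+e+1 = f
  2+6 = 8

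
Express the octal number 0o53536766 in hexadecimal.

0xAEBDF6

Each octal digit is 3 bits: 5=101 3=011 5=101 3=011 6=110 7=111 6=110 6=110.
Group the bits into nibbles: 1010 1110 1011 1101 1111 0110 → AEBDF6.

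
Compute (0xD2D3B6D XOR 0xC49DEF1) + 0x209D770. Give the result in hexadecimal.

0x36EBD0C

First 0xD2D3B6D XOR 0xC49DEF1 = 0x164E59C.
Add column by column in base 16, right to left:
  C+0 = C
  9+7 = 0 carry 1
  5+7+1 = D
  E+D = B carry 1
  4+9+1 = E
  6+0 = 6
  1+2 = 3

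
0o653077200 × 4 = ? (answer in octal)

0o3254375000

Multiply each base-8 digit by 4, carrying:
  0×4 = 0 → write 0
  0×4 = 0 → write 0
  2×4 = 8 → write 0 carry 1
  7×4+1 = 29 → write 5 carry 3
  7×4+3 = 31 → write 7 carry 3
  0×4+3 = 3 → write 3
  3×4 = 12 → write 4 carry 1
  5×4+1 = 21 → write 5 carry 2
  6×4+2 = 26 → write 2 carry 3
  remaining carry: 3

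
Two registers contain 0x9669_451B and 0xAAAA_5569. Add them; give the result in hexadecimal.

0x141139A84

Add column by column in base 16, right to left:
  B+9 = 4 carry 1
  1+6+1 = 8
  5+5 = A
  4+5 = 9
  9+A = 3 carry 1
  6+A+1 = 1 carry 1
  6+A+1 = 1 carry 1
  9+A+1 = 4 carry 1
  final carry 1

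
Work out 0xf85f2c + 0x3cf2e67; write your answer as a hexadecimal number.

0x4c78d93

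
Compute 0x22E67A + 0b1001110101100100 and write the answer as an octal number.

0o10701736

0x22E67A = 0o10563172 in octal.
0b1001110101100100 = 0o116544 in octal.
Add column by column in base 8, right to left:
  2+4 = 6
  7+4 = 3 carry 1
  1+5+1 = 7
  3+6 = 1 carry 1
  6+1+1 = 0 carry 1
  5+1+1 = 7
  0+0 = 0
  1+0 = 1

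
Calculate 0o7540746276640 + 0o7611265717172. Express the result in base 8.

Add column by column in base 8, right to left:
  0+2 = 2
  4+7 = 3 carry 1
  6+1+1 = 0 carry 1
  6+7+1 = 6 carry 1
  7+1+1 = 1 carry 1
  2+7+1 = 2 carry 1
  6+5+1 = 4 carry 1
  4+6+1 = 3 carry 1
  7+2+1 = 2 carry 1
  0+1+1 = 2
  4+1 = 5
  5+6 = 3 carry 1
  7+7+1 = 7 carry 1
  final carry 1

0o17352234216032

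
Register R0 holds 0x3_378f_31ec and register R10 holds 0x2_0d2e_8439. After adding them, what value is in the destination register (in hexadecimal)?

0x544bdb625

Add column by column in base 16, right to left:
  c+9 = 5 carry 1
  e+3+1 = 2 carry 1
  1+4+1 = 6
  3+8 = b
  f+e = d carry 1
  8+2+1 = b
  7+d = 4 carry 1
  3+0+1 = 4
  3+2 = 5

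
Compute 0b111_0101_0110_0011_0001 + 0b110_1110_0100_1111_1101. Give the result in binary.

0b11100011101100101110

Add column by column in base 2, right to left:
  1+1 = 0 carry 1
  0+0+1 = 1
  0+1 = 1
  0+1 = 1
  1+1 = 0 carry 1
  1+1+1 = 1 carry 1
  0+1+1 = 0 carry 1
  0+1+1 = 0 carry 1
  0+0+1 = 1
  1+0 = 1
  1+1 = 0 carry 1
  0+0+1 = 1
  1+0 = 1
  0+1 = 1
  1+1 = 0 carry 1
  0+1+1 = 0 carry 1
  1+0+1 = 0 carry 1
  1+1+1 = 1 carry 1
  1+1+1 = 1 carry 1
  final carry 1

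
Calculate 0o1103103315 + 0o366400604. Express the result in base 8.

Add column by column in base 8, right to left:
  5+4 = 1 carry 1
  1+0+1 = 2
  3+6 = 1 carry 1
  3+0+1 = 4
  0+0 = 0
  1+4 = 5
  3+6 = 1 carry 1
  0+6+1 = 7
  1+3 = 4
  1+0 = 1

0o1471504121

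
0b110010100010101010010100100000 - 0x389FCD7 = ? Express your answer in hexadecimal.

0x2F00A849

0b110010100010101010010100100000 = 0x328AA520 in hexadecimal.
Subtract column by column in base 16:
  0-7 → 9 (borrow)
  2-D-1 → 4 (borrow)
  5-C-1 → 8 (borrow)
  A-F-1 → A (borrow)
  A-9-1 → 0
  8-8 → 0
  2-3 → F (borrow)
  3-0-1 → 2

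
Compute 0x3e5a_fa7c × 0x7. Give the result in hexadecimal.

Multiply each base-16 digit by 7, carrying:
  c×7 = 84 → write 4 carry 5
  7×7+5 = 54 → write 6 carry 3
  a×7+3 = 73 → write 9 carry 4
  f×7+4 = 109 → write d carry 6
  a×7+6 = 76 → write c carry 4
  5×7+4 = 39 → write 7 carry 2
  e×7+2 = 100 → write 4 carry 6
  3×7+6 = 27 → write b carry 1
  remaining carry: 1

0x1b47cd964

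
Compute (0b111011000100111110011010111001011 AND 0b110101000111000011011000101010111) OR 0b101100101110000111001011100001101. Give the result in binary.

0b111011000100111110011010111001011 AND 0b110101000111000011011000101010111 = 0b110001000100000010011000101000011.
Then OR with 0b101100101110000111001011100001101.

0b111101101110000111011011101001111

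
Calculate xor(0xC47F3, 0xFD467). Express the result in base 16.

0x39394

XOR each hex digit independently (no carries):
  C^F=3, 4^D=9, 7^4=3, F^6=9, 3^7=4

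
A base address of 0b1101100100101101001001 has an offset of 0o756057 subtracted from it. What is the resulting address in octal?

0o14467432

0b1101100100101101001001 = 0o15445511 in octal.
Subtract column by column in base 8:
  1-7 → 2 (borrow)
  1-5-1 → 3 (borrow)
  5-0-1 → 4
  5-6 → 7 (borrow)
  4-5-1 → 6 (borrow)
  4-7-1 → 4 (borrow)
  5-0-1 → 4
  1-0 → 1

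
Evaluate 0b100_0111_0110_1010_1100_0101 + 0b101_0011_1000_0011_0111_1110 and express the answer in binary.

Add column by column in base 2, right to left:
  1+0 = 1
  0+1 = 1
  1+1 = 0 carry 1
  0+1+1 = 0 carry 1
  0+1+1 = 0 carry 1
  0+1+1 = 0 carry 1
  1+1+1 = 1 carry 1
  1+0+1 = 0 carry 1
  0+1+1 = 0 carry 1
  1+1+1 = 1 carry 1
  0+0+1 = 1
  1+0 = 1
  0+0 = 0
  1+0 = 1
  1+0 = 1
  0+1 = 1
  1+1 = 0 carry 1
  1+1+1 = 1 carry 1
  1+0+1 = 0 carry 1
  0+0+1 = 1
  0+1 = 1
  0+0 = 0
  1+1 = 0 carry 1
  final carry 1

0b100110101110111001000011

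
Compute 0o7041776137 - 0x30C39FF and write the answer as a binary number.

0b110101011110111100001001100000

0o7041776137 = 0b111000100001111111110001011111 in binary.
0x30C39FF = 0b11000011000011100111111111 in binary.
Subtract column by column in base 2:
  1-1 → 0
  1-1 → 0
  1-1 → 0
  1-1 → 0
  1-1 → 0
  0-1 → 1 (borrow)
  1-1-1 → 1 (borrow)
  0-1-1 → 0 (borrow)
  0-1-1 → 0 (borrow)
  0-0-1 → 1 (borrow)
  1-0-1 → 0
  1-1 → 0
  1-1 → 0
  1-1 → 0
  1-0 → 1
  1-0 → 1
  1-0 → 1
  1-0 → 1
  1-1 → 0
  0-1 → 1 (borrow)
  0-0-1 → 1 (borrow)
  0-0-1 → 1 (borrow)
  0-0-1 → 1 (borrow)
  1-0-1 → 0
  0-1 → 1 (borrow)
  0-1-1 → 0 (borrow)
  0-0-1 → 1 (borrow)
  1-0-1 → 0
  1-0 → 1
  1-0 → 1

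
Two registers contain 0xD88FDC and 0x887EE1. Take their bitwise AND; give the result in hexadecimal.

0x880EC0

AND each hex digit independently (no carries):
  D&8=8, 8&8=8, 8&7=0, F&E=E, D&E=C, C&1=0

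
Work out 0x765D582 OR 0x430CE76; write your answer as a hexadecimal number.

OR each hex digit independently (no carries):
  7|4=7, 6|3=7, 5|0=5, D|C=D, 5|E=F, 8|7=F, 2|6=6

0x775DFF6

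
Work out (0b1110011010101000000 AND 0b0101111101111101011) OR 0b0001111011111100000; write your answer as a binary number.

0b1110011010101000000 AND 0b0101111101111101011 = 0b0100011000101000000.
Then OR with 0b0001111011111100000.

0b101111011111100000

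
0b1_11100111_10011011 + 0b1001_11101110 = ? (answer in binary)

Add column by column in base 2, right to left:
  1+0 = 1
  1+1 = 0 carry 1
  0+1+1 = 0 carry 1
  1+1+1 = 1 carry 1
  1+0+1 = 0 carry 1
  0+1+1 = 0 carry 1
  0+1+1 = 0 carry 1
  1+1+1 = 1 carry 1
  1+1+1 = 1 carry 1
  1+0+1 = 0 carry 1
  1+0+1 = 0 carry 1
  0+1+1 = 0 carry 1
  0+0+1 = 1
  1+0 = 1
  1+0 = 1
  1+0 = 1
  1+0 = 1

0b11111000110001001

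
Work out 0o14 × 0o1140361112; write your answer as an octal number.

0o16205515570

Multiply each base-8 digit by 12, carrying:
  2×12 = 24 → write 0 carry 3
  1×12+3 = 15 → write 7 carry 1
  1×12+1 = 13 → write 5 carry 1
  1×12+1 = 13 → write 5 carry 1
  6×12+1 = 73 → write 1 carry 9
  3×12+9 = 45 → write 5 carry 5
  0×12+5 = 5 → write 5
  4×12 = 48 → write 0 carry 6
  1×12+6 = 18 → write 2 carry 2
  1×12+2 = 14 → write 6 carry 1
  remaining carry: 1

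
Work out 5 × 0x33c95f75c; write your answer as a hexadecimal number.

0x102eedd4cc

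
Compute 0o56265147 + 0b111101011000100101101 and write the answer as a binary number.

0b110110000001101110010100

0o56265147 = 0b101110010110101001100111 in binary.
Add column by column in base 2, right to left:
  1+1 = 0 carry 1
  1+0+1 = 0 carry 1
  1+1+1 = 1 carry 1
  0+1+1 = 0 carry 1
  0+0+1 = 1
  1+1 = 0 carry 1
  1+0+1 = 0 carry 1
  0+0+1 = 1
  0+1 = 1
  1+0 = 1
  0+0 = 0
  1+0 = 1
  0+1 = 1
  1+1 = 0 carry 1
  1+0+1 = 0 carry 1
  0+1+1 = 0 carry 1
  1+0+1 = 0 carry 1
  0+1+1 = 0 carry 1
  0+1+1 = 0 carry 1
  1+1+1 = 1 carry 1
  1+1+1 = 1 carry 1
  1+0+1 = 0 carry 1
  0+0+1 = 1
  1+0 = 1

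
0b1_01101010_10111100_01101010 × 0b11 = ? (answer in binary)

Multiply each base-2 digit by 3, carrying:
  0×3 = 0 → write 0
  1×3 = 3 → write 1 carry 1
  0×3+1 = 1 → write 1
  1×3 = 3 → write 1 carry 1
  0×3+1 = 1 → write 1
  1×3 = 3 → write 1 carry 1
  1×3+1 = 4 → write 0 carry 2
  0×3+2 = 2 → write 0 carry 1
  0×3+1 = 1 → write 1
  0×3 = 0 → write 0
  1×3 = 3 → write 1 carry 1
  1×3+1 = 4 → write 0 carry 2
  1×3+2 = 5 → write 1 carry 2
  1×3+2 = 5 → write 1 carry 2
  0×3+2 = 2 → write 0 carry 1
  1×3+1 = 4 → write 0 carry 2
  0×3+2 = 2 → write 0 carry 1
  1×3+1 = 4 → write 0 carry 2
  0×3+2 = 2 → write 0 carry 1
  1×3+1 = 4 → write 0 carry 2
  0×3+2 = 2 → write 0 carry 1
  1×3+1 = 4 → write 0 carry 2
  1×3+2 = 5 → write 1 carry 2
  0×3+2 = 2 → write 0 carry 1
  1×3+1 = 4 → write 0 carry 2
  remaining carry: 10

0b100010000000011010100111110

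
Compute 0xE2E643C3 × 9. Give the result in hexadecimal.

Multiply each base-16 digit by 9, carrying:
  3×9 = 27 → write B carry 1
  C×9+1 = 109 → write D carry 6
  3×9+6 = 33 → write 1 carry 2
  4×9+2 = 38 → write 6 carry 2
  6×9+2 = 56 → write 8 carry 3
  E×9+3 = 129 → write 1 carry 8
  2×9+8 = 26 → write A carry 1
  E×9+1 = 127 → write F carry 7
  remaining carry: 7

0x7FA1861DB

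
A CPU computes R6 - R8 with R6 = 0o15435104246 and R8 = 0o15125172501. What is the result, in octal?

Subtract column by column in base 8:
  6-1 → 5
  4-0 → 4
  2-5 → 5 (borrow)
  4-2-1 → 1
  0-7 → 1 (borrow)
  1-1-1 → 7 (borrow)
  5-5-1 → 7 (borrow)
  3-2-1 → 0
  4-1 → 3
  5-5 → 0
  1-1 → 0

0o307711545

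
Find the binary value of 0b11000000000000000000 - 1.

0b10111111111111111111

The trailing 18 digits are 0, so subtracting 1 borrows through: they become 1 and the next digit up decrements.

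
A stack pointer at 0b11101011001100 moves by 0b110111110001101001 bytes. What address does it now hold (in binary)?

0b111011011100110101

Add column by column in base 2, right to left:
  0+1 = 1
  0+0 = 0
  1+0 = 1
  1+1 = 0 carry 1
  0+0+1 = 1
  0+1 = 1
  1+1 = 0 carry 1
  1+0+1 = 0 carry 1
  0+0+1 = 1
  1+0 = 1
  0+1 = 1
  1+1 = 0 carry 1
  1+1+1 = 1 carry 1
  1+1+1 = 1 carry 1
  0+1+1 = 0 carry 1
  0+0+1 = 1
  0+1 = 1
  0+1 = 1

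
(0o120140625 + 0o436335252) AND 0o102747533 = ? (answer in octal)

Add column by column in base 8, right to left:
  5+2 = 7
  2+5 = 7
  6+2 = 0 carry 1
  0+5+1 = 6
  4+3 = 7
  1+3 = 4
  0+6 = 6
  2+3 = 5
  1+4 = 5
Sum = 0o556476077; now AND with 0o102747533:
  5&1=1, 5&0=0, 6&2=2, 4&7=4, 7&4=4, 6&7=6, 0&5=0, 7&3=3, 7&3=3

0o102446033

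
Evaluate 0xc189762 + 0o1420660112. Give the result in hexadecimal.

0o1420660112 = 0xc43604a in hexadecimal.
Add column by column in base 16, right to left:
  2+a = c
  6+4 = a
  7+0 = 7
  9+6 = f
  8+3 = b
  1+4 = 5
  c+c = 8 carry 1
  final carry 1

0x185bf7ac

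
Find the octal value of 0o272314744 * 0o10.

0o2723147440

Multiply each base-8 digit by 8, carrying:
  4×8 = 32 → write 0 carry 4
  4×8+4 = 36 → write 4 carry 4
  7×8+4 = 60 → write 4 carry 7
  4×8+7 = 39 → write 7 carry 4
  1×8+4 = 12 → write 4 carry 1
  3×8+1 = 25 → write 1 carry 3
  2×8+3 = 19 → write 3 carry 2
  7×8+2 = 58 → write 2 carry 7
  2×8+7 = 23 → write 7 carry 2
  remaining carry: 2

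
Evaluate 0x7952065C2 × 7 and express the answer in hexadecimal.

Multiply each base-16 digit by 7, carrying:
  2×7 = 14 → write E
  C×7 = 84 → write 4 carry 5
  5×7+5 = 40 → write 8 carry 2
  6×7+2 = 44 → write C carry 2
  0×7+2 = 2 → write 2
  2×7 = 14 → write E
  5×7 = 35 → write 3 carry 2
  9×7+2 = 65 → write 1 carry 4
  7×7+4 = 53 → write 5 carry 3
  remaining carry: 3

0x3513E2C84E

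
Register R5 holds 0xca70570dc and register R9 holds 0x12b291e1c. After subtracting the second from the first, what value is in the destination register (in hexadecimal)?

0xb7bdc52c0

Subtract column by column in base 16:
  c-c → 0
  d-1 → c
  0-e → 2 (borrow)
  7-1-1 → 5
  5-9 → c (borrow)
  0-2-1 → d (borrow)
  7-b-1 → b (borrow)
  a-2-1 → 7
  c-1 → b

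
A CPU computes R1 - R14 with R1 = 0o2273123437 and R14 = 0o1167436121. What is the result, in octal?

0o1103465316

Subtract column by column in base 8:
  7-1 → 6
  3-2 → 1
  4-1 → 3
  3-6 → 5 (borrow)
  2-3-1 → 6 (borrow)
  1-4-1 → 4 (borrow)
  3-7-1 → 3 (borrow)
  7-6-1 → 0
  2-1 → 1
  2-1 → 1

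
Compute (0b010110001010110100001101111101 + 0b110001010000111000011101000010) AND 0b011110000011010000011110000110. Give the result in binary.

Add column by column in base 2, right to left:
  1+0 = 1
  0+1 = 1
  1+0 = 1
  1+0 = 1
  1+0 = 1
  1+0 = 1
  1+1 = 0 carry 1
  0+0+1 = 1
  1+1 = 0 carry 1
  1+1+1 = 1 carry 1
  0+1+1 = 0 carry 1
  0+0+1 = 1
  0+0 = 0
  0+0 = 0
  1+0 = 1
  0+1 = 1
  1+1 = 0 carry 1
  1+1+1 = 1 carry 1
  0+0+1 = 1
  1+0 = 1
  0+0 = 0
  1+0 = 1
  0+1 = 1
  0+0 = 0
  0+1 = 1
  1+0 = 1
  1+0 = 1
  0+0 = 0
  1+1 = 0 carry 1
  0+1+1 = 0 carry 1
  final carry 1
Sum = 0b1000111011011101100101010111111; now AND with 0b011110000011010000011110000110:
  1000111011011101100101010111111
& 0011110000011010000011110000110
= 0000110000011000000001010000110

0b110000011000000001010000110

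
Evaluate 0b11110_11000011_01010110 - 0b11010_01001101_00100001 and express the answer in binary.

0b1000111011000110101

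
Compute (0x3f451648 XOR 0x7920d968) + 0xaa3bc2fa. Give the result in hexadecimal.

0xf0a1921a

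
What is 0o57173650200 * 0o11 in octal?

0o651132352200

Multiply each base-8 digit by 9, carrying:
  0×9 = 0 → write 0
  0×9 = 0 → write 0
  2×9 = 18 → write 2 carry 2
  0×9+2 = 2 → write 2
  5×9 = 45 → write 5 carry 5
  6×9+5 = 59 → write 3 carry 7
  3×9+7 = 34 → write 2 carry 4
  7×9+4 = 67 → write 3 carry 8
  1×9+8 = 17 → write 1 carry 2
  7×9+2 = 65 → write 1 carry 8
  5×9+8 = 53 → write 5 carry 6
  remaining carry: 6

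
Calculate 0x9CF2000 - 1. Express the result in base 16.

The trailing 3 digits are 0, so subtracting 1 borrows through: they become F and the next digit up decrements.

0x9CF1FFF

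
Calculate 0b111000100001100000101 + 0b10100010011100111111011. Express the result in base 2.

0b11011010111110100000000

Add column by column in base 2, right to left:
  1+1 = 0 carry 1
  0+1+1 = 0 carry 1
  1+0+1 = 0 carry 1
  0+1+1 = 0 carry 1
  0+1+1 = 0 carry 1
  0+1+1 = 0 carry 1
  0+1+1 = 0 carry 1
  0+1+1 = 0 carry 1
  1+1+1 = 1 carry 1
  1+0+1 = 0 carry 1
  0+0+1 = 1
  0+1 = 1
  0+1 = 1
  0+1 = 1
  1+0 = 1
  0+0 = 0
  0+1 = 1
  0+0 = 0
  1+0 = 1
  1+0 = 1
  1+1 = 0 carry 1
  0+0+1 = 1
  0+1 = 1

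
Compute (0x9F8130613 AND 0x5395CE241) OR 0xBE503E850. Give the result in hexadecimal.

0x9F8130613 AND 0x5395CE241 = 0x138100201.
Then OR with 0xBE503E850.

0xBFD13EA51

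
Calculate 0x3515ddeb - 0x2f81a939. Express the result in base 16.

0x59434b2

Subtract column by column in base 16:
  b-9 → 2
  e-3 → b
  d-9 → 4
  d-a → 3
  5-1 → 4
  1-8 → 9 (borrow)
  5-f-1 → 5 (borrow)
  3-2-1 → 0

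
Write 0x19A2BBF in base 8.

0o146425677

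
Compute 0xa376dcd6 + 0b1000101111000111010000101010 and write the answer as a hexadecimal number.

0xac335100

0b1000101111000111010000101010 = 0x8bc742a in hexadecimal.
Add column by column in base 16, right to left:
  6+a = 0 carry 1
  d+2+1 = 0 carry 1
  c+4+1 = 1 carry 1
  d+7+1 = 5 carry 1
  6+c+1 = 3 carry 1
  7+b+1 = 3 carry 1
  3+8+1 = c
  a+0 = a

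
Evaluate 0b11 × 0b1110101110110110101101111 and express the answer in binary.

0b101100001100100100001001101

Multiply each base-2 digit by 3, carrying:
  1×3 = 3 → write 1 carry 1
  1×3+1 = 4 → write 0 carry 2
  1×3+2 = 5 → write 1 carry 2
  1×3+2 = 5 → write 1 carry 2
  0×3+2 = 2 → write 0 carry 1
  1×3+1 = 4 → write 0 carry 2
  1×3+2 = 5 → write 1 carry 2
  0×3+2 = 2 → write 0 carry 1
  1×3+1 = 4 → write 0 carry 2
  0×3+2 = 2 → write 0 carry 1
  1×3+1 = 4 → write 0 carry 2
  1×3+2 = 5 → write 1 carry 2
  0×3+2 = 2 → write 0 carry 1
  1×3+1 = 4 → write 0 carry 2
  1×3+2 = 5 → write 1 carry 2
  0×3+2 = 2 → write 0 carry 1
  1×3+1 = 4 → write 0 carry 2
  1×3+2 = 5 → write 1 carry 2
  1×3+2 = 5 → write 1 carry 2
  0×3+2 = 2 → write 0 carry 1
  1×3+1 = 4 → write 0 carry 2
  0×3+2 = 2 → write 0 carry 1
  1×3+1 = 4 → write 0 carry 2
  1×3+2 = 5 → write 1 carry 2
  1×3+2 = 5 → write 1 carry 2
  remaining carry: 10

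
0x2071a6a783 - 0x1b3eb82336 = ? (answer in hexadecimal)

Subtract column by column in base 16:
  3-6 → d (borrow)
  8-3-1 → 4
  7-3 → 4
  a-2 → 8
  6-8 → e (borrow)
  a-b-1 → e (borrow)
  1-e-1 → 2 (borrow)
  7-3-1 → 3
  0-b → 5 (borrow)
  2-1-1 → 0

0x532ee844d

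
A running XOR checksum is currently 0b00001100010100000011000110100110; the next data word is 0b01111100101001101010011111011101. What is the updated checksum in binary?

0b01110000111101101001011001111011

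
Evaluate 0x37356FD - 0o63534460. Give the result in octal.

0o251116715

0x37356FD = 0o334653375 in octal.
Subtract column by column in base 8:
  5-0 → 5
  7-6 → 1
  3-4 → 7 (borrow)
  3-4-1 → 6 (borrow)
  5-3-1 → 1
  6-5 → 1
  4-3 → 1
  3-6 → 5 (borrow)
  3-0-1 → 2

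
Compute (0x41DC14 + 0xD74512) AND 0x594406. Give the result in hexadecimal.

0x190006

Add column by column in base 16, right to left:
  4+2 = 6
  1+1 = 2
  C+5 = 1 carry 1
  D+4+1 = 2 carry 1
  1+7+1 = 9
  4+D = 1 carry 1
  final carry 1
Sum = 0x1192126; now AND with 0x594406:
  1&0=0, 1&5=1, 9&9=9, 2&4=0, 1&4=0, 2&0=0, 6&6=6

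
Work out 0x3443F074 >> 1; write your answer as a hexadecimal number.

1 bits is not a whole number of base-16 digits; in binary: 110100010000111111000001110100 >> 1 = 11010001000011111100000111010.

0x1A21F83A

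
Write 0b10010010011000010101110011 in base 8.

Group the bits in threes: 010 010 010 011 000 010 101 110 011 → 222302563.

0o222302563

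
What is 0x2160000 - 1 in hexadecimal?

0x215ffff

The trailing 4 digits are 0, so subtracting 1 borrows through: they become F and the next digit up decrements.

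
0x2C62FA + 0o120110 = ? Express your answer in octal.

0x2C62FA = 0o13061372 in octal.
Add column by column in base 8, right to left:
  2+0 = 2
  7+1 = 0 carry 1
  3+1+1 = 5
  1+0 = 1
  6+2 = 0 carry 1
  0+1+1 = 2
  3+0 = 3
  1+0 = 1

0o13201502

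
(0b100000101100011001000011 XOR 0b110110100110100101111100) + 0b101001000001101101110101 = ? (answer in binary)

0b111111001100101010110100

First 0b100000101100011001000011 XOR 0b110110100110100101111100 = 0b010110001010111100111111.
Add column by column in base 2, right to left:
  1+1 = 0 carry 1
  1+0+1 = 0 carry 1
  1+1+1 = 1 carry 1
  1+0+1 = 0 carry 1
  1+1+1 = 1 carry 1
  1+1+1 = 1 carry 1
  0+1+1 = 0 carry 1
  0+0+1 = 1
  1+1 = 0 carry 1
  1+1+1 = 1 carry 1
  1+0+1 = 0 carry 1
  1+1+1 = 1 carry 1
  0+1+1 = 0 carry 1
  1+0+1 = 0 carry 1
  0+0+1 = 1
  1+0 = 1
  0+0 = 0
  0+0 = 0
  0+1 = 1
  1+0 = 1
  1+0 = 1
  0+1 = 1
  1+0 = 1
  0+1 = 1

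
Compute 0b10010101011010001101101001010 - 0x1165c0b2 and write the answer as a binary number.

0x1165c0b2 = 0b10001011001011100000010110010 in binary.
Subtract column by column in base 2:
  0-0 → 0
  1-1 → 0
  0-0 → 0
  1-0 → 1
  0-1 → 1 (borrow)
  0-1-1 → 0 (borrow)
  1-0-1 → 0
  0-1 → 1 (borrow)
  1-0-1 → 0
  1-0 → 1
  0-0 → 0
  1-0 → 1
  1-0 → 1
  0-0 → 0
  0-1 → 1 (borrow)
  0-1-1 → 0 (borrow)
  1-1-1 → 1 (borrow)
  0-0-1 → 1 (borrow)
  1-1-1 → 1 (borrow)
  1-0-1 → 0
  0-0 → 0
  1-1 → 0
  0-1 → 1 (borrow)
  1-0-1 → 0
  0-1 → 1 (borrow)
  1-0-1 → 0
  0-0 → 0
  0-0 → 0
  1-1 → 0

0b1010001110101101010011000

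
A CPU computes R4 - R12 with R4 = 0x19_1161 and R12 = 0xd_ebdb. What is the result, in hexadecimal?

Subtract column by column in base 16:
  1-b → 6 (borrow)
  6-d-1 → 8 (borrow)
  1-b-1 → 5 (borrow)
  1-e-1 → 2 (borrow)
  9-d-1 → b (borrow)
  1-0-1 → 0

0xb2586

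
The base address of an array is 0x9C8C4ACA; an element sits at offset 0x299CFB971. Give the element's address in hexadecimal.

0x3365C043B

Add column by column in base 16, right to left:
  A+1 = B
  C+7 = 3 carry 1
  A+9+1 = 4 carry 1
  4+B+1 = 0 carry 1
  C+F+1 = C carry 1
  8+C+1 = 5 carry 1
  C+9+1 = 6 carry 1
  9+9+1 = 3 carry 1
  0+2+1 = 3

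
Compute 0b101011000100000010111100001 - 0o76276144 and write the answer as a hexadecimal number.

0b101011000100000010111100001 = 0x56205e1 in hexadecimal.
0o76276144 = 0xf97c64 in hexadecimal.
Subtract column by column in base 16:
  1-4 → d (borrow)
  e-6-1 → 7
  5-c → 9 (borrow)
  0-7-1 → 8 (borrow)
  2-9-1 → 8 (borrow)
  6-f-1 → 6 (borrow)
  5-0-1 → 4

0x468897d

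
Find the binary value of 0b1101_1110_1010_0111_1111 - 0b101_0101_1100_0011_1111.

0b10001000111001000000

Subtract column by column in base 2:
  1-1 → 0
  1-1 → 0
  1-1 → 0
  1-1 → 0
  1-1 → 0
  1-1 → 0
  1-0 → 1
  0-0 → 0
  0-0 → 0
  1-0 → 1
  0-1 → 1 (borrow)
  1-1-1 → 1 (borrow)
  0-1-1 → 0 (borrow)
  1-0-1 → 0
  1-1 → 0
  1-0 → 1
  1-1 → 0
  0-0 → 0
  1-1 → 0
  1-0 → 1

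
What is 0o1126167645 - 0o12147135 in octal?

0o1114020510

Subtract column by column in base 8:
  5-5 → 0
  4-3 → 1
  6-1 → 5
  7-7 → 0
  6-4 → 2
  1-1 → 0
  6-2 → 4
  2-1 → 1
  1-0 → 1
  1-0 → 1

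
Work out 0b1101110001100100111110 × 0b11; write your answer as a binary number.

0b101001010100101110111010

Multiply each base-2 digit by 3, carrying:
  0×3 = 0 → write 0
  1×3 = 3 → write 1 carry 1
  1×3+1 = 4 → write 0 carry 2
  1×3+2 = 5 → write 1 carry 2
  1×3+2 = 5 → write 1 carry 2
  1×3+2 = 5 → write 1 carry 2
  0×3+2 = 2 → write 0 carry 1
  0×3+1 = 1 → write 1
  1×3 = 3 → write 1 carry 1
  0×3+1 = 1 → write 1
  0×3 = 0 → write 0
  1×3 = 3 → write 1 carry 1
  1×3+1 = 4 → write 0 carry 2
  0×3+2 = 2 → write 0 carry 1
  0×3+1 = 1 → write 1
  0×3 = 0 → write 0
  1×3 = 3 → write 1 carry 1
  1×3+1 = 4 → write 0 carry 2
  1×3+2 = 5 → write 1 carry 2
  0×3+2 = 2 → write 0 carry 1
  1×3+1 = 4 → write 0 carry 2
  1×3+2 = 5 → write 1 carry 2
  remaining carry: 10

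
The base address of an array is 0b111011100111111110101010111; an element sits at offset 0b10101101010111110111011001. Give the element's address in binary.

0b1010001010010111101100110000

Add column by column in base 2, right to left:
  1+1 = 0 carry 1
  1+0+1 = 0 carry 1
  1+0+1 = 0 carry 1
  0+1+1 = 0 carry 1
  1+1+1 = 1 carry 1
  0+0+1 = 1
  1+1 = 0 carry 1
  0+1+1 = 0 carry 1
  1+1+1 = 1 carry 1
  0+0+1 = 1
  1+1 = 0 carry 1
  1+1+1 = 1 carry 1
  1+1+1 = 1 carry 1
  1+1+1 = 1 carry 1
  1+1+1 = 1 carry 1
  1+0+1 = 0 carry 1
  1+1+1 = 1 carry 1
  1+0+1 = 0 carry 1
  0+1+1 = 0 carry 1
  0+0+1 = 1
  1+1 = 0 carry 1
  1+1+1 = 1 carry 1
  1+0+1 = 0 carry 1
  0+1+1 = 0 carry 1
  1+0+1 = 0 carry 1
  1+1+1 = 1 carry 1
  1+0+1 = 0 carry 1
  final carry 1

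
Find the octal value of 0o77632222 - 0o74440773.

0o3171227

Subtract column by column in base 8:
  2-3 → 7 (borrow)
  2-7-1 → 2 (borrow)
  2-7-1 → 2 (borrow)
  2-0-1 → 1
  3-4 → 7 (borrow)
  6-4-1 → 1
  7-4 → 3
  7-7 → 0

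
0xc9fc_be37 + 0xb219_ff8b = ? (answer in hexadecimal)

0x17c16bdc2

Add column by column in base 16, right to left:
  7+b = 2 carry 1
  3+8+1 = c
  e+f = d carry 1
  b+f+1 = b carry 1
  c+9+1 = 6 carry 1
  f+1+1 = 1 carry 1
  9+2+1 = c
  c+b = 7 carry 1
  final carry 1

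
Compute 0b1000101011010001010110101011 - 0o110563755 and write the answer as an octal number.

0b1000101011010001010110101011 = 0o1053212653 in octal.
Subtract column by column in base 8:
  3-5 → 6 (borrow)
  5-5-1 → 7 (borrow)
  6-7-1 → 6 (borrow)
  2-3-1 → 6 (borrow)
  1-6-1 → 2 (borrow)
  2-5-1 → 4 (borrow)
  3-0-1 → 2
  5-1 → 4
  0-1 → 7 (borrow)
  1-0-1 → 0

0o742426676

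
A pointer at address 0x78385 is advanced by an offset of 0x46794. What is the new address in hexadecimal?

0xbeb19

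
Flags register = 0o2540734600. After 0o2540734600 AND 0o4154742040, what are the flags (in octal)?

0o0140700000

AND each oct digit independently (no carries):
  2&4=0, 5&1=1, 4&5=4, 0&4=0, 7&7=7, 3&4=0, 4&2=0, 6&0=0, 0&4=0, 0&0=0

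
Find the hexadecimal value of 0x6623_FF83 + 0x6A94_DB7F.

0xD0B8DB02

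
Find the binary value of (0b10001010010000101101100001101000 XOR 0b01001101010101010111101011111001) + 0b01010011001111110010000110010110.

0b100011010010101101100010000100111

First 0b10001010010000101101100001101000 XOR 0b01001101010101010111101011111001 = 0b11000111000101111010001010010001.
Add column by column in base 2, right to left:
  1+0 = 1
  0+1 = 1
  0+1 = 1
  0+0 = 0
  1+1 = 0 carry 1
  0+0+1 = 1
  0+0 = 0
  1+1 = 0 carry 1
  0+1+1 = 0 carry 1
  1+0+1 = 0 carry 1
  0+0+1 = 1
  0+0 = 0
  0+0 = 0
  1+1 = 0 carry 1
  0+0+1 = 1
  1+0 = 1
  1+1 = 0 carry 1
  1+1+1 = 1 carry 1
  1+1+1 = 1 carry 1
  0+1+1 = 0 carry 1
  1+1+1 = 1 carry 1
  0+1+1 = 0 carry 1
  0+0+1 = 1
  0+0 = 0
  1+1 = 0 carry 1
  1+1+1 = 1 carry 1
  1+0+1 = 0 carry 1
  0+0+1 = 1
  0+1 = 1
  0+0 = 0
  1+1 = 0 carry 1
  1+0+1 = 0 carry 1
  final carry 1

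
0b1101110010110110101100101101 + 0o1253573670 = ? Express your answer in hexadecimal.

0x187A62E5

0b1101110010110110101100101101 = 0xDCB6B2D in hexadecimal.
0o1253573670 = 0xAAEF7B8 in hexadecimal.
Add column by column in base 16, right to left:
  D+8 = 5 carry 1
  2+B+1 = E
  B+7 = 2 carry 1
  6+F+1 = 6 carry 1
  B+E+1 = A carry 1
  C+A+1 = 7 carry 1
  D+A+1 = 8 carry 1
  final carry 1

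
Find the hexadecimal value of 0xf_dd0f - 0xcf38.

Subtract column by column in base 16:
  f-8 → 7
  0-3 → d (borrow)
  d-f-1 → d (borrow)
  d-c-1 → 0
  f-0 → f

0xf0dd7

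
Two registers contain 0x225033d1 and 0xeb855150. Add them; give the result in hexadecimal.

0x10dd58521

Add column by column in base 16, right to left:
  1+0 = 1
  d+5 = 2 carry 1
  3+1+1 = 5
  3+5 = 8
  0+5 = 5
  5+8 = d
  2+b = d
  2+e = 0 carry 1
  final carry 1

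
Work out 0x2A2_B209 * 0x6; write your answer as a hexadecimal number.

Multiply each base-16 digit by 6, carrying:
  9×6 = 54 → write 6 carry 3
  0×6+3 = 3 → write 3
  2×6 = 12 → write C
  B×6 = 66 → write 2 carry 4
  2×6+4 = 16 → write 0 carry 1
  A×6+1 = 61 → write D carry 3
  2×6+3 = 15 → write F

0xFD02C36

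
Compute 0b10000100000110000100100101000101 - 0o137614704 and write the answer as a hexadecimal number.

0x82992F81

0b10000100000110000100100101000101 = 0x84184945 in hexadecimal.
0o137614704 = 0x17F19C4 in hexadecimal.
Subtract column by column in base 16:
  5-4 → 1
  4-C → 8 (borrow)
  9-9-1 → F (borrow)
  4-1-1 → 2
  8-F → 9 (borrow)
  1-7-1 → 9 (borrow)
  4-1-1 → 2
  8-0 → 8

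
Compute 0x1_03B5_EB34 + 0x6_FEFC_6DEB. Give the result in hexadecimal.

0x802B2591F

Add column by column in base 16, right to left:
  4+B = F
  3+E = 1 carry 1
  B+D+1 = 9 carry 1
  E+6+1 = 5 carry 1
  5+C+1 = 2 carry 1
  B+F+1 = B carry 1
  3+E+1 = 2 carry 1
  0+F+1 = 0 carry 1
  1+6+1 = 8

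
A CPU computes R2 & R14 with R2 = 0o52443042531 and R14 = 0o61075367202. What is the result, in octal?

AND each oct digit independently (no carries):
  5&6=4, 2&1=0, 4&0=0, 4&7=4, 3&5=1, 0&3=0, 4&6=4, 2&7=2, 5&2=0, 3&0=0, 1&2=0

0o40041042000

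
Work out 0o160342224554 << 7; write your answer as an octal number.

7 bits is not a whole number of base-8 digits; in binary: 1110000011100010010010100101101100 << 7 = 11100000111000100100101001011011000000000.

0o34070445133000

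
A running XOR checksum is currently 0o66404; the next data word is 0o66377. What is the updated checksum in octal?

XOR each oct digit independently (no carries):
  6^6=0, 6^6=0, 4^3=7, 0^7=7, 4^7=3

0o00773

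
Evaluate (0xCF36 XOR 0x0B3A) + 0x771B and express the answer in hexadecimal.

0x13B27

First 0xCF36 XOR 0x0B3A = 0xC40C.
Add column by column in base 16, right to left:
  C+B = 7 carry 1
  0+1+1 = 2
  4+7 = B
  C+7 = 3 carry 1
  final carry 1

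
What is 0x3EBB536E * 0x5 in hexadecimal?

0x139A8A126

Multiply each base-16 digit by 5, carrying:
  E×5 = 70 → write 6 carry 4
  6×5+4 = 34 → write 2 carry 2
  3×5+2 = 17 → write 1 carry 1
  5×5+1 = 26 → write A carry 1
  B×5+1 = 56 → write 8 carry 3
  B×5+3 = 58 → write A carry 3
  E×5+3 = 73 → write 9 carry 4
  3×5+4 = 19 → write 3 carry 1
  remaining carry: 1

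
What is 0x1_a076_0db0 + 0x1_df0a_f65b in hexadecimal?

Add column by column in base 16, right to left:
  0+b = b
  b+5 = 0 carry 1
  d+6+1 = 4 carry 1
  0+f+1 = 0 carry 1
  6+a+1 = 1 carry 1
  7+0+1 = 8
  0+f = f
  a+d = 7 carry 1
  1+1+1 = 3

0x37f81040b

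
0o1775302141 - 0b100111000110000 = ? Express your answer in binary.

0o1775302141 = 0b1111111101011000010001100001 in binary.
Subtract column by column in base 2:
  1-0 → 1
  0-0 → 0
  0-0 → 0
  0-0 → 0
  0-1 → 1 (borrow)
  1-1-1 → 1 (borrow)
  1-0-1 → 0
  0-0 → 0
  0-0 → 0
  0-1 → 1 (borrow)
  1-1-1 → 1 (borrow)
  0-1-1 → 0 (borrow)
  0-0-1 → 1 (borrow)
  0-0-1 → 1 (borrow)
  0-1-1 → 0 (borrow)
  1-0-1 → 0
  1-0 → 1
  0-0 → 0
  1-0 → 1
  0-0 → 0
  1-0 → 1
  1-0 → 1
  1-0 → 1
  1-0 → 1
  1-0 → 1
  1-0 → 1
  1-0 → 1
  1-0 → 1

0b1111111101010011011000110001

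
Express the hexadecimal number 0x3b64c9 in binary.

0b1110110110010011001001

Expand each hex digit to 4 bits: 3=0011 b=1011 6=0110 4=0100 c=1100 9=1001.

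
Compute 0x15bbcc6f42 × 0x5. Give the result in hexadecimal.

0x6caafe2c4a

Multiply each base-16 digit by 5, carrying:
  2×5 = 10 → write a
  4×5 = 20 → write 4 carry 1
  f×5+1 = 76 → write c carry 4
  6×5+4 = 34 → write 2 carry 2
  c×5+2 = 62 → write e carry 3
  c×5+3 = 63 → write f carry 3
  b×5+3 = 58 → write a carry 3
  b×5+3 = 58 → write a carry 3
  5×5+3 = 28 → write c carry 1
  1×5+1 = 6 → write 6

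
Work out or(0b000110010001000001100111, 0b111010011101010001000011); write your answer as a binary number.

0b111110011101010001100111

OR bit by bit (1 where either bit is 1):
  000110010001000001100111
| 111010011101010001000011
= 111110011101010001100111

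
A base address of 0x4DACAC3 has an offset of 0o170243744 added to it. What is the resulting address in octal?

0x4DACAC3 = 0o466545303 in octal.
Add column by column in base 8, right to left:
  3+4 = 7
  0+4 = 4
  3+7 = 2 carry 1
  5+3+1 = 1 carry 1
  4+4+1 = 1 carry 1
  5+2+1 = 0 carry 1
  6+0+1 = 7
  6+7 = 5 carry 1
  4+1+1 = 6

0o657011247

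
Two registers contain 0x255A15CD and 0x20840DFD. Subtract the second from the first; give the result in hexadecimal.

0x4D607D0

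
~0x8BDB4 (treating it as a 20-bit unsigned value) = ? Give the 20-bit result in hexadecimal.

0x7424B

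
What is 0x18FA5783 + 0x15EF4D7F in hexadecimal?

Add column by column in base 16, right to left:
  3+F = 2 carry 1
  8+7+1 = 0 carry 1
  7+D+1 = 5 carry 1
  5+4+1 = A
  A+F = 9 carry 1
  F+E+1 = E carry 1
  8+5+1 = E
  1+1 = 2

0x2EE9A502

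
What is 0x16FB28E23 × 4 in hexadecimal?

Multiply each base-16 digit by 4, carrying:
  3×4 = 12 → write C
  2×4 = 8 → write 8
  E×4 = 56 → write 8 carry 3
  8×4+3 = 35 → write 3 carry 2
  2×4+2 = 10 → write A
  B×4 = 44 → write C carry 2
  F×4+2 = 62 → write E carry 3
  6×4+3 = 27 → write B carry 1
  1×4+1 = 5 → write 5

0x5BECA388C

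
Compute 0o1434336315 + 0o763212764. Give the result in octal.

Add column by column in base 8, right to left:
  5+4 = 1 carry 1
  1+6+1 = 0 carry 1
  3+7+1 = 3 carry 1
  6+2+1 = 1 carry 1
  3+1+1 = 5
  3+2 = 5
  4+3 = 7
  3+6 = 1 carry 1
  4+7+1 = 4 carry 1
  1+0+1 = 2

0o2417551301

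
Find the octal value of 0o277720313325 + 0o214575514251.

Add column by column in base 8, right to left:
  5+1 = 6
  2+5 = 7
  3+2 = 5
  3+4 = 7
  1+1 = 2
  3+5 = 0 carry 1
  0+5+1 = 6
  2+7 = 1 carry 1
  7+5+1 = 5 carry 1
  7+4+1 = 4 carry 1
  7+1+1 = 1 carry 1
  2+2+1 = 5

0o514516027576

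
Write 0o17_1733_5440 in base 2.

0b1111001111011011101100100000

Each octal digit is 3 bits: 1=001 7=111 1=001 7=111 3=011 3=011 5=101 4=100 4=100 0=000.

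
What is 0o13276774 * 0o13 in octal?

Multiply each base-8 digit by 11, carrying:
  4×11 = 44 → write 4 carry 5
  7×11+5 = 82 → write 2 carry 10
  7×11+10 = 87 → write 7 carry 10
  6×11+10 = 76 → write 4 carry 9
  7×11+9 = 86 → write 6 carry 10
  2×11+10 = 32 → write 0 carry 4
  3×11+4 = 37 → write 5 carry 4
  1×11+4 = 15 → write 7 carry 1
  remaining carry: 1

0o175064724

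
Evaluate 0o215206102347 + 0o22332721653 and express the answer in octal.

Add column by column in base 8, right to left:
  7+3 = 2 carry 1
  4+5+1 = 2 carry 1
  3+6+1 = 2 carry 1
  2+1+1 = 4
  0+2 = 2
  1+7 = 0 carry 1
  6+2+1 = 1 carry 1
  0+3+1 = 4
  2+3 = 5
  5+2 = 7
  1+2 = 3
  2+0 = 2

0o237541024222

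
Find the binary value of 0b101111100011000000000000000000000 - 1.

The trailing 21 digits are 0, so subtracting 1 borrows through: they become 1 and the next digit up decrements.

0b101111100010111111111111111111111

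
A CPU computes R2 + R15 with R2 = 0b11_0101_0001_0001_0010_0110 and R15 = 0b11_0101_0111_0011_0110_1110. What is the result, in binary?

0b11010101000010010010100

Add column by column in base 2, right to left:
  0+0 = 0
  1+1 = 0 carry 1
  1+1+1 = 1 carry 1
  0+1+1 = 0 carry 1
  0+0+1 = 1
  1+1 = 0 carry 1
  0+1+1 = 0 carry 1
  0+0+1 = 1
  1+1 = 0 carry 1
  0+1+1 = 0 carry 1
  0+0+1 = 1
  0+0 = 0
  1+1 = 0 carry 1
  0+1+1 = 0 carry 1
  0+1+1 = 0 carry 1
  0+0+1 = 1
  1+1 = 0 carry 1
  0+0+1 = 1
  1+1 = 0 carry 1
  0+0+1 = 1
  1+1 = 0 carry 1
  1+1+1 = 1 carry 1
  final carry 1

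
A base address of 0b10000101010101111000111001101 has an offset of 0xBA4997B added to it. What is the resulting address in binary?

0xBA4997B = 0b1011101001001001100101111011 in binary.
Add column by column in base 2, right to left:
  1+1 = 0 carry 1
  0+1+1 = 0 carry 1
  1+0+1 = 0 carry 1
  1+1+1 = 1 carry 1
  0+1+1 = 0 carry 1
  0+1+1 = 0 carry 1
  1+1+1 = 1 carry 1
  1+0+1 = 0 carry 1
  1+1+1 = 1 carry 1
  0+0+1 = 1
  0+0 = 0
  0+1 = 1
  1+1 = 0 carry 1
  1+0+1 = 0 carry 1
  1+0+1 = 0 carry 1
  1+1+1 = 1 carry 1
  0+0+1 = 1
  1+0 = 1
  0+1 = 1
  1+0 = 1
  0+0 = 0
  1+1 = 0 carry 1
  0+0+1 = 1
  1+1 = 0 carry 1
  0+1+1 = 0 carry 1
  0+1+1 = 0 carry 1
  0+0+1 = 1
  0+1 = 1
  1+0 = 1

0b11100010011111000101101001000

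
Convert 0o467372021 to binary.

0b100110111011111010000010001

Each octal digit is 3 bits: 4=100 6=110 7=111 3=011 7=111 2=010 0=000 2=010 1=001.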